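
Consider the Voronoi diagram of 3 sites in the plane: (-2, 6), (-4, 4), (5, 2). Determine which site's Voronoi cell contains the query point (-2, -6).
Nearest site = (-4, 4)

The Voronoi cell of site s contains exactly those query points closer to s than to any other site. Compute squared distances from q = (-2, -6) to each site:
  (-4 − -2)² + (4 − -6)² = 104
  (5 − -2)² + (2 − -6)² = 113
  (-2 − -2)² + (6 − -6)² = 144
Minimum is attained by (-4, 4), so q lies in its Voronoi cell.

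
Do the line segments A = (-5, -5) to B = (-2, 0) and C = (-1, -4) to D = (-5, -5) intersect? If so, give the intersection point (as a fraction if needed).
Yes; intersection at (-5, -5) (t = 0 on AB, s = 1 on CD)

Parametrize AB as A + t(B − A) = (-5 + 3 t, -5 + 5 t) and CD as C + s(D − C) = (-1 + -4 s, -4 + -1 s). Solve the linear system for (t, s). Determinant = -17 ≠ 0, so a unique intersection of the containing lines exists. Solution: t = 0, s = 1 — both in [0, 1], so the segments cross. Intersection point: (-5, -5).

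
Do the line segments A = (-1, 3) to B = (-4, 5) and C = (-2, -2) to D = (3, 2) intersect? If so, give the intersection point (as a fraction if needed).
No (intersection of containing lines falls outside at least one segment)

Parametrize and solve: t = -21/22, s = 17/22. At least one of these is outside [0, 1], so the segments do not intersect.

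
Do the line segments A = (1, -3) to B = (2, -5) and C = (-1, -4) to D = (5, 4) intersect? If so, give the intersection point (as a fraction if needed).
No (intersection of containing lines falls outside at least one segment)

Parametrize and solve: t = -1/2, s = 1/4. At least one of these is outside [0, 1], so the segments do not intersect.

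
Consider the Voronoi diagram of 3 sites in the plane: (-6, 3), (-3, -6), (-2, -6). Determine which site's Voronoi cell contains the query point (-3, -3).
Nearest site = (-3, -6)

The Voronoi cell of site s contains exactly those query points closer to s than to any other site. Compute squared distances from q = (-3, -3) to each site:
  (-3 − -3)² + (-6 − -3)² = 9
  (-2 − -3)² + (-6 − -3)² = 10
  (-6 − -3)² + (3 − -3)² = 45
Minimum is attained by (-3, -6), so q lies in its Voronoi cell.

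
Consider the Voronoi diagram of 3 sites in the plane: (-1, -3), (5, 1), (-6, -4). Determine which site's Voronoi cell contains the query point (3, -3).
Nearest site = (-1, -3)

The Voronoi cell of site s contains exactly those query points closer to s than to any other site. Compute squared distances from q = (3, -3) to each site:
  (-1 − 3)² + (-3 − -3)² = 16
  (5 − 3)² + (1 − -3)² = 20
  (-6 − 3)² + (-4 − -3)² = 82
Minimum is attained by (-1, -3), so q lies in its Voronoi cell.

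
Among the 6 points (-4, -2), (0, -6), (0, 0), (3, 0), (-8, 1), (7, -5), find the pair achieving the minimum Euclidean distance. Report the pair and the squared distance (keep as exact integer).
Pair = ((0, 0), (3, 0)); squared distance = 9

Compute all C(6, 2) = 15 pairwise squared distances (x_i − x_j)² + (y_i − y_j)². The minimum is 9, attained by the pair ((0, 0), (3, 0)).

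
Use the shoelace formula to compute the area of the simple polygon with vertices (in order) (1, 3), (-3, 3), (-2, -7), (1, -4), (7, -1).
Area = 103/2

Shoelace formula: Area = (1/2) |Σ_i (x_i · y_{i+1} − x_{i+1} · y_i)| (indices mod n). Compute each cross term:
  (1)(3) − (-3)(3) = 12
  (-3)(-7) − (-2)(3) = 27
  (-2)(-4) − (1)(-7) = 15
  (1)(-1) − (7)(-4) = 27
  (7)(3) − (1)(-1) = 22
Sum = 103, so (signed) Area = 103/2 = 103/2, |Area| = 103/2.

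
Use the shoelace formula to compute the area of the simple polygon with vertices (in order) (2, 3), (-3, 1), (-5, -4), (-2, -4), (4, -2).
Area = 38

Shoelace formula: Area = (1/2) |Σ_i (x_i · y_{i+1} − x_{i+1} · y_i)| (indices mod n). Compute each cross term:
  (2)(1) − (-3)(3) = 11
  (-3)(-4) − (-5)(1) = 17
  (-5)(-4) − (-2)(-4) = 12
  (-2)(-2) − (4)(-4) = 20
  (4)(3) − (2)(-2) = 16
Sum = 76, so (signed) Area = 76/2 = 38, |Area| = 38.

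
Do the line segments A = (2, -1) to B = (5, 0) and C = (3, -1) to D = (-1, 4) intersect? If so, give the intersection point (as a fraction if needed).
Yes; intersection at (53/19, -14/19) (t = 5/19 on AB, s = 1/19 on CD)

Parametrize AB as A + t(B − A) = (2 + 3 t, -1 + 1 t) and CD as C + s(D − C) = (3 + -4 s, -1 + 5 s). Solve the linear system for (t, s). Determinant = -19 ≠ 0, so a unique intersection of the containing lines exists. Solution: t = 5/19, s = 1/19 — both in [0, 1], so the segments cross. Intersection point: (53/19, -14/19).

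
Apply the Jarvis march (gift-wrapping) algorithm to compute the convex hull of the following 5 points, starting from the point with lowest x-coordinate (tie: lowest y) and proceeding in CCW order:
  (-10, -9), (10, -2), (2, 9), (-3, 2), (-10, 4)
Hull (CCW) = [(-10, -9), (10, -2), (2, 9), (-10, 4)]

Jarvis march: at each step, from the current hull vertex p, select the next vertex q as the point such that every other point lies strictly to the left of (or on) the directed line p → q. (Equivalently: for every other point r, the cross product (q − p) × (r − p) ≥ 0.)
Starting point (lowest x, tie lowest y): (-10, -9). Wrap until returning to start. Resulting hull: (-10, -9), (10, -2), (2, 9), (-10, 4).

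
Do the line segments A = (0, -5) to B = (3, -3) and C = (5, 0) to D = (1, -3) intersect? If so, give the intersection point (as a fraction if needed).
No (intersection of containing lines falls outside at least one segment)

Parametrize and solve: t = -5, s = 5. At least one of these is outside [0, 1], so the segments do not intersect.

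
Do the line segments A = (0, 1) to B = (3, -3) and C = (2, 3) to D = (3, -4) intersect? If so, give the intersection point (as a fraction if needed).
Yes; intersection at (48/17, -47/17) (t = 16/17 on AB, s = 14/17 on CD)

Parametrize AB as A + t(B − A) = (0 + 3 t, 1 + -4 t) and CD as C + s(D − C) = (2 + 1 s, 3 + -7 s). Solve the linear system for (t, s). Determinant = 17 ≠ 0, so a unique intersection of the containing lines exists. Solution: t = 16/17, s = 14/17 — both in [0, 1], so the segments cross. Intersection point: (48/17, -47/17).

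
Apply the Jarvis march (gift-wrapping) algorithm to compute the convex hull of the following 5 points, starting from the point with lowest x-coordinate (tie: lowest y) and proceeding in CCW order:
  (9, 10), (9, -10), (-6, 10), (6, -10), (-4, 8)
Hull (CCW) = [(-6, 10), (6, -10), (9, -10), (9, 10)]

Jarvis march: at each step, from the current hull vertex p, select the next vertex q as the point such that every other point lies strictly to the left of (or on) the directed line p → q. (Equivalently: for every other point r, the cross product (q − p) × (r − p) ≥ 0.)
Starting point (lowest x, tie lowest y): (-6, 10). Wrap until returning to start. Resulting hull: (-6, 10), (6, -10), (9, -10), (9, 10).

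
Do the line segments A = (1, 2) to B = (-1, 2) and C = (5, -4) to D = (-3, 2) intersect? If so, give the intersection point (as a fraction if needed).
No (intersection of containing lines falls outside at least one segment)

Parametrize and solve: t = 2, s = 1. At least one of these is outside [0, 1], so the segments do not intersect.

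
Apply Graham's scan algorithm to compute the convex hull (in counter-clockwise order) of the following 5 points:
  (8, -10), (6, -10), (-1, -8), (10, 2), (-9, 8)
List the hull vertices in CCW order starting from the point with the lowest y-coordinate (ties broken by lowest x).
Hull (CCW) = [(6, -10), (8, -10), (10, 2), (-9, 8), (-1, -8)]

Graham scan procedure:
  1. Find the pivot p₀ = point with lowest y (tie → lowest x): (6, -10).
  2. Sort the remaining points by polar angle around p₀.
  3. Walk through sorted points, maintaining a stack; pop the top while the last three entries make a non-left turn (cross product ≤ 0).
  4. Final stack is the convex hull in CCW order: (6, -10), (8, -10), (10, 2), (-9, 8), (-1, -8).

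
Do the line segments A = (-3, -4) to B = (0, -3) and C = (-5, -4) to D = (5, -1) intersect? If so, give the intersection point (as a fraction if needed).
No (intersection of containing lines falls outside at least one segment)

Parametrize and solve: t = 6, s = 2. At least one of these is outside [0, 1], so the segments do not intersect.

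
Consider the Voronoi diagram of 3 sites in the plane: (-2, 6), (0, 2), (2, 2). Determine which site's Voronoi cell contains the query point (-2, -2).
Nearest site = (0, 2)

The Voronoi cell of site s contains exactly those query points closer to s than to any other site. Compute squared distances from q = (-2, -2) to each site:
  (0 − -2)² + (2 − -2)² = 20
  (2 − -2)² + (2 − -2)² = 32
  (-2 − -2)² + (6 − -2)² = 64
Minimum is attained by (0, 2), so q lies in its Voronoi cell.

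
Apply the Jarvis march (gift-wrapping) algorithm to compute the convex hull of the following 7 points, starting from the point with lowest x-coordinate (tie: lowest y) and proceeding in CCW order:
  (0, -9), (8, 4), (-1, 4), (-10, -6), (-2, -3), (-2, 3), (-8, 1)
Hull (CCW) = [(-10, -6), (0, -9), (8, 4), (-1, 4), (-8, 1)]

Jarvis march: at each step, from the current hull vertex p, select the next vertex q as the point such that every other point lies strictly to the left of (or on) the directed line p → q. (Equivalently: for every other point r, the cross product (q − p) × (r − p) ≥ 0.)
Starting point (lowest x, tie lowest y): (-10, -6). Wrap until returning to start. Resulting hull: (-10, -6), (0, -9), (8, 4), (-1, 4), (-8, 1).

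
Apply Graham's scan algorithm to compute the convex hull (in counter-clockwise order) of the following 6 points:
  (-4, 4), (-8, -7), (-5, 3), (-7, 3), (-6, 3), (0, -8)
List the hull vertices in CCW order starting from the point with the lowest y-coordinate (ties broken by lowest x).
Hull (CCW) = [(0, -8), (-4, 4), (-7, 3), (-8, -7)]

Graham scan procedure:
  1. Find the pivot p₀ = point with lowest y (tie → lowest x): (0, -8).
  2. Sort the remaining points by polar angle around p₀.
  3. Walk through sorted points, maintaining a stack; pop the top while the last three entries make a non-left turn (cross product ≤ 0).
  4. Final stack is the convex hull in CCW order: (0, -8), (-4, 4), (-7, 3), (-8, -7).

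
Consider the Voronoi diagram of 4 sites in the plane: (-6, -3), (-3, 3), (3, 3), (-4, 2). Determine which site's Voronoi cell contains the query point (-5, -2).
Nearest site = (-6, -3)

The Voronoi cell of site s contains exactly those query points closer to s than to any other site. Compute squared distances from q = (-5, -2) to each site:
  (-6 − -5)² + (-3 − -2)² = 2
  (-4 − -5)² + (2 − -2)² = 17
  (-3 − -5)² + (3 − -2)² = 29
  (3 − -5)² + (3 − -2)² = 89
Minimum is attained by (-6, -3), so q lies in its Voronoi cell.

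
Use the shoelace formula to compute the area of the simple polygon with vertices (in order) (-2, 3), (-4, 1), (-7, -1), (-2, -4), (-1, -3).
Area = 20

Shoelace formula: Area = (1/2) |Σ_i (x_i · y_{i+1} − x_{i+1} · y_i)| (indices mod n). Compute each cross term:
  (-2)(1) − (-4)(3) = 10
  (-4)(-1) − (-7)(1) = 11
  (-7)(-4) − (-2)(-1) = 26
  (-2)(-3) − (-1)(-4) = 2
  (-1)(3) − (-2)(-3) = -9
Sum = 40, so (signed) Area = 40/2 = 20, |Area| = 20.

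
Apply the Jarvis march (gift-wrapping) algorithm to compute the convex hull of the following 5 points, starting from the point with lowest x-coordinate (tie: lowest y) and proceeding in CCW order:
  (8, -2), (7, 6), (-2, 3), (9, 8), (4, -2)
Hull (CCW) = [(-2, 3), (4, -2), (8, -2), (9, 8)]

Jarvis march: at each step, from the current hull vertex p, select the next vertex q as the point such that every other point lies strictly to the left of (or on) the directed line p → q. (Equivalently: for every other point r, the cross product (q − p) × (r − p) ≥ 0.)
Starting point (lowest x, tie lowest y): (-2, 3). Wrap until returning to start. Resulting hull: (-2, 3), (4, -2), (8, -2), (9, 8).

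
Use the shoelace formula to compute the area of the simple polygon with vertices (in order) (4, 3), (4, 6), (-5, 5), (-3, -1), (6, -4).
Area = 67

Shoelace formula: Area = (1/2) |Σ_i (x_i · y_{i+1} − x_{i+1} · y_i)| (indices mod n). Compute each cross term:
  (4)(6) − (4)(3) = 12
  (4)(5) − (-5)(6) = 50
  (-5)(-1) − (-3)(5) = 20
  (-3)(-4) − (6)(-1) = 18
  (6)(3) − (4)(-4) = 34
Sum = 134, so (signed) Area = 134/2 = 67, |Area| = 67.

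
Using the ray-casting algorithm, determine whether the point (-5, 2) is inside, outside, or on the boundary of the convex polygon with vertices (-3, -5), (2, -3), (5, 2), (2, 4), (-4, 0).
The point (-5, 2) lies strictly outside the polygon

Cast a horizontal ray to the right from the query point and count how many polygon edges it crosses (each edge strictly once or zero times, handled with the usual half-open convention). 
Parity of crossings → even ⇒ outside.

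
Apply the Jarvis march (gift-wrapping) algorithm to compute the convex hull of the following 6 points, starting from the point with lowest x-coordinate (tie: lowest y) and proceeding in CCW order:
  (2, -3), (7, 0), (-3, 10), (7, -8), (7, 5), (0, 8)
Hull (CCW) = [(-3, 10), (2, -3), (7, -8), (7, 5)]

Jarvis march: at each step, from the current hull vertex p, select the next vertex q as the point such that every other point lies strictly to the left of (or on) the directed line p → q. (Equivalently: for every other point r, the cross product (q − p) × (r − p) ≥ 0.)
Starting point (lowest x, tie lowest y): (-3, 10). Wrap until returning to start. Resulting hull: (-3, 10), (2, -3), (7, -8), (7, 5).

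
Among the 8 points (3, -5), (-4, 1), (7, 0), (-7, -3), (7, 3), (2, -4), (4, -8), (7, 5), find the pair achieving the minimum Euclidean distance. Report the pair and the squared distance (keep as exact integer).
Pair = ((3, -5), (2, -4)); squared distance = 2

Compute all C(8, 2) = 28 pairwise squared distances (x_i − x_j)² + (y_i − y_j)². The minimum is 2, attained by the pair ((3, -5), (2, -4)).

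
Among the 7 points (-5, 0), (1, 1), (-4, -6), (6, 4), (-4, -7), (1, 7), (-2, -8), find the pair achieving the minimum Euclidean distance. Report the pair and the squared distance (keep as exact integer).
Pair = ((-4, -6), (-4, -7)); squared distance = 1

Compute all C(7, 2) = 21 pairwise squared distances (x_i − x_j)² + (y_i − y_j)². The minimum is 1, attained by the pair ((-4, -6), (-4, -7)).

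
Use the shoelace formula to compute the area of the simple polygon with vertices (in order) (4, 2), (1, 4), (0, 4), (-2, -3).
Area = 17

Shoelace formula: Area = (1/2) |Σ_i (x_i · y_{i+1} − x_{i+1} · y_i)| (indices mod n). Compute each cross term:
  (4)(4) − (1)(2) = 14
  (1)(4) − (0)(4) = 4
  (0)(-3) − (-2)(4) = 8
  (-2)(2) − (4)(-3) = 8
Sum = 34, so (signed) Area = 34/2 = 17, |Area| = 17.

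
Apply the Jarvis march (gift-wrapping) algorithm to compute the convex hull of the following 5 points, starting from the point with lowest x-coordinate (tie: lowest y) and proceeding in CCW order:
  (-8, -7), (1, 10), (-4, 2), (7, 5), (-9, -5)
Hull (CCW) = [(-9, -5), (-8, -7), (7, 5), (1, 10)]

Jarvis march: at each step, from the current hull vertex p, select the next vertex q as the point such that every other point lies strictly to the left of (or on) the directed line p → q. (Equivalently: for every other point r, the cross product (q − p) × (r − p) ≥ 0.)
Starting point (lowest x, tie lowest y): (-9, -5). Wrap until returning to start. Resulting hull: (-9, -5), (-8, -7), (7, 5), (1, 10).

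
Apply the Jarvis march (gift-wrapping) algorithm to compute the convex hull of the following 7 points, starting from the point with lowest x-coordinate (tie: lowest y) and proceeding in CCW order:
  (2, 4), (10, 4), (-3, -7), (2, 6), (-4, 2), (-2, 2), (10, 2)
Hull (CCW) = [(-4, 2), (-3, -7), (10, 2), (10, 4), (2, 6)]

Jarvis march: at each step, from the current hull vertex p, select the next vertex q as the point such that every other point lies strictly to the left of (or on) the directed line p → q. (Equivalently: for every other point r, the cross product (q − p) × (r − p) ≥ 0.)
Starting point (lowest x, tie lowest y): (-4, 2). Wrap until returning to start. Resulting hull: (-4, 2), (-3, -7), (10, 2), (10, 4), (2, 6).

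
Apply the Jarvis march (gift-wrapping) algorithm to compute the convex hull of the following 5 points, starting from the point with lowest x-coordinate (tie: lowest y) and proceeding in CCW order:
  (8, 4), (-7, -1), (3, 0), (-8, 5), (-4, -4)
Hull (CCW) = [(-8, 5), (-7, -1), (-4, -4), (3, 0), (8, 4)]

Jarvis march: at each step, from the current hull vertex p, select the next vertex q as the point such that every other point lies strictly to the left of (or on) the directed line p → q. (Equivalently: for every other point r, the cross product (q − p) × (r − p) ≥ 0.)
Starting point (lowest x, tie lowest y): (-8, 5). Wrap until returning to start. Resulting hull: (-8, 5), (-7, -1), (-4, -4), (3, 0), (8, 4).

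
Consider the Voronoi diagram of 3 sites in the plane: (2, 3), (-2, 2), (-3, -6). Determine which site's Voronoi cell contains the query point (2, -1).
Nearest site = (2, 3)

The Voronoi cell of site s contains exactly those query points closer to s than to any other site. Compute squared distances from q = (2, -1) to each site:
  (2 − 2)² + (3 − -1)² = 16
  (-2 − 2)² + (2 − -1)² = 25
  (-3 − 2)² + (-6 − -1)² = 50
Minimum is attained by (2, 3), so q lies in its Voronoi cell.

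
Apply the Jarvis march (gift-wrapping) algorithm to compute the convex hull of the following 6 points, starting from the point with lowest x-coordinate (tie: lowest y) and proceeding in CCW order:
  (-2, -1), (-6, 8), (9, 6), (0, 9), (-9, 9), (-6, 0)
Hull (CCW) = [(-9, 9), (-6, 0), (-2, -1), (9, 6), (0, 9)]

Jarvis march: at each step, from the current hull vertex p, select the next vertex q as the point such that every other point lies strictly to the left of (or on) the directed line p → q. (Equivalently: for every other point r, the cross product (q − p) × (r − p) ≥ 0.)
Starting point (lowest x, tie lowest y): (-9, 9). Wrap until returning to start. Resulting hull: (-9, 9), (-6, 0), (-2, -1), (9, 6), (0, 9).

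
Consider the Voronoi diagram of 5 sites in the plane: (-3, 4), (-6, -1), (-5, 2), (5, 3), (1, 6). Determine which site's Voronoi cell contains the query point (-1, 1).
Nearest site = (-3, 4)

The Voronoi cell of site s contains exactly those query points closer to s than to any other site. Compute squared distances from q = (-1, 1) to each site:
  (-3 − -1)² + (4 − 1)² = 13
  (-5 − -1)² + (2 − 1)² = 17
  (-6 − -1)² + (-1 − 1)² = 29
  (1 − -1)² + (6 − 1)² = 29
  (5 − -1)² + (3 − 1)² = 40
Minimum is attained by (-3, 4), so q lies in its Voronoi cell.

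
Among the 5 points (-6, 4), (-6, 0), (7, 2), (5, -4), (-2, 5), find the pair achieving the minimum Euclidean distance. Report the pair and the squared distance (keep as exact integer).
Pair = ((-6, 4), (-6, 0)); squared distance = 16

Compute all C(5, 2) = 10 pairwise squared distances (x_i − x_j)² + (y_i − y_j)². The minimum is 16, attained by the pair ((-6, 4), (-6, 0)).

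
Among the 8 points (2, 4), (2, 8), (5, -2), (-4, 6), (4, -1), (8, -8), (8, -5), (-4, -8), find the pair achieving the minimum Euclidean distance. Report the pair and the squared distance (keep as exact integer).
Pair = ((5, -2), (4, -1)); squared distance = 2

Compute all C(8, 2) = 28 pairwise squared distances (x_i − x_j)² + (y_i − y_j)². The minimum is 2, attained by the pair ((5, -2), (4, -1)).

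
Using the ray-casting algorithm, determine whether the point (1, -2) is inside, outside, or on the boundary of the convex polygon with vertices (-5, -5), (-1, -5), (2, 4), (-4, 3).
The point (1, -2) lies strictly outside the polygon

Cast a horizontal ray to the right from the query point and count how many polygon edges it crosses (each edge strictly once or zero times, handled with the usual half-open convention). 
Parity of crossings → even ⇒ outside.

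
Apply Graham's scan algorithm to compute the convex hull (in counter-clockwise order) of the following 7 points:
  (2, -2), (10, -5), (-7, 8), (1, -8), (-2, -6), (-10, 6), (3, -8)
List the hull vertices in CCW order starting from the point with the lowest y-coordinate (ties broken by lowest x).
Hull (CCW) = [(1, -8), (3, -8), (10, -5), (-7, 8), (-10, 6), (-2, -6)]

Graham scan procedure:
  1. Find the pivot p₀ = point with lowest y (tie → lowest x): (1, -8).
  2. Sort the remaining points by polar angle around p₀.
  3. Walk through sorted points, maintaining a stack; pop the top while the last three entries make a non-left turn (cross product ≤ 0).
  4. Final stack is the convex hull in CCW order: (1, -8), (3, -8), (10, -5), (-7, 8), (-10, 6), (-2, -6).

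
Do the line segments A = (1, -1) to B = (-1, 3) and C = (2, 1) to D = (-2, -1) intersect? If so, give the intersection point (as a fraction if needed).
Yes; intersection at (2/5, 1/5) (t = 3/10 on AB, s = 2/5 on CD)

Parametrize AB as A + t(B − A) = (1 + -2 t, -1 + 4 t) and CD as C + s(D − C) = (2 + -4 s, 1 + -2 s). Solve the linear system for (t, s). Determinant = -20 ≠ 0, so a unique intersection of the containing lines exists. Solution: t = 3/10, s = 2/5 — both in [0, 1], so the segments cross. Intersection point: (2/5, 1/5).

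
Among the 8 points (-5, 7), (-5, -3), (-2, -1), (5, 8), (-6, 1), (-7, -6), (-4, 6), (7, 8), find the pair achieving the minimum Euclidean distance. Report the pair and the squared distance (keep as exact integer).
Pair = ((-5, 7), (-4, 6)); squared distance = 2

Compute all C(8, 2) = 28 pairwise squared distances (x_i − x_j)² + (y_i − y_j)². The minimum is 2, attained by the pair ((-5, 7), (-4, 6)).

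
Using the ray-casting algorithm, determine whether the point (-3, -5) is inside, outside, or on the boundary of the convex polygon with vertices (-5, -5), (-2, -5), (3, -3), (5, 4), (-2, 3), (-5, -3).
The point (-3, -5) lies on the polygon boundary

Boundary check: the query satisfies the collinearity and bounding-box conditions for some polygon edge, so it lies exactly on the boundary.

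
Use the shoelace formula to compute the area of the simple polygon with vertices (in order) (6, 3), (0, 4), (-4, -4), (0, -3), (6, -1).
Area = 47

Shoelace formula: Area = (1/2) |Σ_i (x_i · y_{i+1} − x_{i+1} · y_i)| (indices mod n). Compute each cross term:
  (6)(4) − (0)(3) = 24
  (0)(-4) − (-4)(4) = 16
  (-4)(-3) − (0)(-4) = 12
  (0)(-1) − (6)(-3) = 18
  (6)(3) − (6)(-1) = 24
Sum = 94, so (signed) Area = 94/2 = 47, |Area| = 47.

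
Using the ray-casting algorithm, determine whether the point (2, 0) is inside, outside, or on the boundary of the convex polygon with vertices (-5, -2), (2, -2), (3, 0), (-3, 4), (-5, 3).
The point (2, 0) lies strictly inside the polygon

Cast a horizontal ray to the right from the query point and count how many polygon edges it crosses (each edge strictly once or zero times, handled with the usual half-open convention). 
Parity of crossings → odd ⇒ inside.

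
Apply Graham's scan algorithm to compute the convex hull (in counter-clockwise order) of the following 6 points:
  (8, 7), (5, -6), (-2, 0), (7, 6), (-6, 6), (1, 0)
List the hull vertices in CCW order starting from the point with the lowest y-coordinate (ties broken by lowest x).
Hull (CCW) = [(5, -6), (8, 7), (-6, 6), (-2, 0)]

Graham scan procedure:
  1. Find the pivot p₀ = point with lowest y (tie → lowest x): (5, -6).
  2. Sort the remaining points by polar angle around p₀.
  3. Walk through sorted points, maintaining a stack; pop the top while the last three entries make a non-left turn (cross product ≤ 0).
  4. Final stack is the convex hull in CCW order: (5, -6), (8, 7), (-6, 6), (-2, 0).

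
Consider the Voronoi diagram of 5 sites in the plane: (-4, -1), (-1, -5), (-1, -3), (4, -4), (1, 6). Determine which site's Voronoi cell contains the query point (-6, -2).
Nearest site = (-4, -1)

The Voronoi cell of site s contains exactly those query points closer to s than to any other site. Compute squared distances from q = (-6, -2) to each site:
  (-4 − -6)² + (-1 − -2)² = 5
  (-1 − -6)² + (-3 − -2)² = 26
  (-1 − -6)² + (-5 − -2)² = 34
  (4 − -6)² + (-4 − -2)² = 104
  (1 − -6)² + (6 − -2)² = 113
Minimum is attained by (-4, -1), so q lies in its Voronoi cell.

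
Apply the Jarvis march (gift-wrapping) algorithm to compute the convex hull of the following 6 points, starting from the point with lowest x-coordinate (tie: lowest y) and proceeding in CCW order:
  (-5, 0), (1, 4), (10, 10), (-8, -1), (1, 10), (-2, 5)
Hull (CCW) = [(-8, -1), (-5, 0), (10, 10), (1, 10)]

Jarvis march: at each step, from the current hull vertex p, select the next vertex q as the point such that every other point lies strictly to the left of (or on) the directed line p → q. (Equivalently: for every other point r, the cross product (q − p) × (r − p) ≥ 0.)
Starting point (lowest x, tie lowest y): (-8, -1). Wrap until returning to start. Resulting hull: (-8, -1), (-5, 0), (10, 10), (1, 10).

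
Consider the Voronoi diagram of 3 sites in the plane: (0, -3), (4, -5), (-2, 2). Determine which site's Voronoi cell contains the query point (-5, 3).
Nearest site = (-2, 2)

The Voronoi cell of site s contains exactly those query points closer to s than to any other site. Compute squared distances from q = (-5, 3) to each site:
  (-2 − -5)² + (2 − 3)² = 10
  (0 − -5)² + (-3 − 3)² = 61
  (4 − -5)² + (-5 − 3)² = 145
Minimum is attained by (-2, 2), so q lies in its Voronoi cell.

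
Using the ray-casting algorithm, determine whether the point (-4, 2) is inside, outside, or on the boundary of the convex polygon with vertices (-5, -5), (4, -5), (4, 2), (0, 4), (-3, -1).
The point (-4, 2) lies strictly outside the polygon

Cast a horizontal ray to the right from the query point and count how many polygon edges it crosses (each edge strictly once or zero times, handled with the usual half-open convention). 
Parity of crossings → even ⇒ outside.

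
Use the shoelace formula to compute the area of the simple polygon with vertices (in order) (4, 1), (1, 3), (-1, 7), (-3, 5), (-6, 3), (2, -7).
Area = 62

Shoelace formula: Area = (1/2) |Σ_i (x_i · y_{i+1} − x_{i+1} · y_i)| (indices mod n). Compute each cross term:
  (4)(3) − (1)(1) = 11
  (1)(7) − (-1)(3) = 10
  (-1)(5) − (-3)(7) = 16
  (-3)(3) − (-6)(5) = 21
  (-6)(-7) − (2)(3) = 36
  (2)(1) − (4)(-7) = 30
Sum = 124, so (signed) Area = 124/2 = 62, |Area| = 62.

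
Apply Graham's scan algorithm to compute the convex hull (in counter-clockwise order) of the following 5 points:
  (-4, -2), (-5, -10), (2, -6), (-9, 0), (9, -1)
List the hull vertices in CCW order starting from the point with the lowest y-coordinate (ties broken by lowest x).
Hull (CCW) = [(-5, -10), (2, -6), (9, -1), (-9, 0)]

Graham scan procedure:
  1. Find the pivot p₀ = point with lowest y (tie → lowest x): (-5, -10).
  2. Sort the remaining points by polar angle around p₀.
  3. Walk through sorted points, maintaining a stack; pop the top while the last three entries make a non-left turn (cross product ≤ 0).
  4. Final stack is the convex hull in CCW order: (-5, -10), (2, -6), (9, -1), (-9, 0).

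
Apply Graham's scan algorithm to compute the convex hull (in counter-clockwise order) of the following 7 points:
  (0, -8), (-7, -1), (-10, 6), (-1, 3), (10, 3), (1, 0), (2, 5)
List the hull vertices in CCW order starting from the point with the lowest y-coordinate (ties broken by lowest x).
Hull (CCW) = [(0, -8), (10, 3), (2, 5), (-10, 6), (-7, -1)]

Graham scan procedure:
  1. Find the pivot p₀ = point with lowest y (tie → lowest x): (0, -8).
  2. Sort the remaining points by polar angle around p₀.
  3. Walk through sorted points, maintaining a stack; pop the top while the last three entries make a non-left turn (cross product ≤ 0).
  4. Final stack is the convex hull in CCW order: (0, -8), (10, 3), (2, 5), (-10, 6), (-7, -1).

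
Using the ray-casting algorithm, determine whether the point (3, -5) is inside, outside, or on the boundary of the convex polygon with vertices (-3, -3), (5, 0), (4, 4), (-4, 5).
The point (3, -5) lies strictly outside the polygon

Cast a horizontal ray to the right from the query point and count how many polygon edges it crosses (each edge strictly once or zero times, handled with the usual half-open convention). 
Parity of crossings → even ⇒ outside.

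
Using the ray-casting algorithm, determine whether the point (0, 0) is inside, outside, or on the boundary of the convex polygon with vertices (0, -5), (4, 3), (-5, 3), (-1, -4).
The point (0, 0) lies strictly inside the polygon

Cast a horizontal ray to the right from the query point and count how many polygon edges it crosses (each edge strictly once or zero times, handled with the usual half-open convention). 
Parity of crossings → odd ⇒ inside.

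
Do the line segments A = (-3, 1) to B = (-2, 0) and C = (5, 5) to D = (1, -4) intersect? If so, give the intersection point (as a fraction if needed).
No (intersection of containing lines falls outside at least one segment)

Parametrize and solve: t = 56/13, s = 12/13. At least one of these is outside [0, 1], so the segments do not intersect.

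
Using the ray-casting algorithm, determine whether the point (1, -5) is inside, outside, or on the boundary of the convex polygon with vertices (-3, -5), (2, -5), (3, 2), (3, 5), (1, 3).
The point (1, -5) lies on the polygon boundary

Boundary check: the query satisfies the collinearity and bounding-box conditions for some polygon edge, so it lies exactly on the boundary.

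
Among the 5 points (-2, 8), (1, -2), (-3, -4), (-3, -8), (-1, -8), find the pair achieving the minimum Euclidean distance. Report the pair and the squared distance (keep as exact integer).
Pair = ((-3, -8), (-1, -8)); squared distance = 4

Compute all C(5, 2) = 10 pairwise squared distances (x_i − x_j)² + (y_i − y_j)². The minimum is 4, attained by the pair ((-3, -8), (-1, -8)).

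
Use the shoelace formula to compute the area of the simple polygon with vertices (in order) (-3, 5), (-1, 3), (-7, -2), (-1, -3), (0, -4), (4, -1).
Area = 75/2

Shoelace formula: Area = (1/2) |Σ_i (x_i · y_{i+1} − x_{i+1} · y_i)| (indices mod n). Compute each cross term:
  (-3)(3) − (-1)(5) = -4
  (-1)(-2) − (-7)(3) = 23
  (-7)(-3) − (-1)(-2) = 19
  (-1)(-4) − (0)(-3) = 4
  (0)(-1) − (4)(-4) = 16
  (4)(5) − (-3)(-1) = 17
Sum = 75, so (signed) Area = 75/2 = 75/2, |Area| = 75/2.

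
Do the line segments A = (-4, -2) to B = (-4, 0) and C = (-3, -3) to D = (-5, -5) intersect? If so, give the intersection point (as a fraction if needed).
No (intersection of containing lines falls outside at least one segment)

Parametrize and solve: t = -1, s = 1/2. At least one of these is outside [0, 1], so the segments do not intersect.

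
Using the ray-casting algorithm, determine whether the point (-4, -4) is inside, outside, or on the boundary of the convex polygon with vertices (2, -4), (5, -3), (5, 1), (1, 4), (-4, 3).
The point (-4, -4) lies strictly outside the polygon

Cast a horizontal ray to the right from the query point and count how many polygon edges it crosses (each edge strictly once or zero times, handled with the usual half-open convention). 
Parity of crossings → even ⇒ outside.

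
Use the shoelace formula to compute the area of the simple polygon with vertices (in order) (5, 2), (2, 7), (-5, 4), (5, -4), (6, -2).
Area = 55

Shoelace formula: Area = (1/2) |Σ_i (x_i · y_{i+1} − x_{i+1} · y_i)| (indices mod n). Compute each cross term:
  (5)(7) − (2)(2) = 31
  (2)(4) − (-5)(7) = 43
  (-5)(-4) − (5)(4) = 0
  (5)(-2) − (6)(-4) = 14
  (6)(2) − (5)(-2) = 22
Sum = 110, so (signed) Area = 110/2 = 55, |Area| = 55.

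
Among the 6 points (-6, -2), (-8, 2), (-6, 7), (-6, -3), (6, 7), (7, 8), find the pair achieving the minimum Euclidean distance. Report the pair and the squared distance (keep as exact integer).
Pair = ((-6, -2), (-6, -3)); squared distance = 1

Compute all C(6, 2) = 15 pairwise squared distances (x_i − x_j)² + (y_i − y_j)². The minimum is 1, attained by the pair ((-6, -2), (-6, -3)).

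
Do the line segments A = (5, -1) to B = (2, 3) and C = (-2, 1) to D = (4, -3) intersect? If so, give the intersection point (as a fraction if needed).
No (intersection of containing lines falls outside at least one segment)

Parametrize and solve: t = -4/3, s = 11/6. At least one of these is outside [0, 1], so the segments do not intersect.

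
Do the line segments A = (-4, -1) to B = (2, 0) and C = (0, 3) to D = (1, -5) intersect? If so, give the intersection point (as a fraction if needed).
Yes; intersection at (20/49, -13/49) (t = 36/49 on AB, s = 20/49 on CD)

Parametrize AB as A + t(B − A) = (-4 + 6 t, -1 + 1 t) and CD as C + s(D − C) = (0 + 1 s, 3 + -8 s). Solve the linear system for (t, s). Determinant = 49 ≠ 0, so a unique intersection of the containing lines exists. Solution: t = 36/49, s = 20/49 — both in [0, 1], so the segments cross. Intersection point: (20/49, -13/49).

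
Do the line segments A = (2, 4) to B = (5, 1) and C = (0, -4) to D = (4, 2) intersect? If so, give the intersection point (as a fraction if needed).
Yes; intersection at (4, 2) (t = 2/3 on AB, s = 1 on CD)

Parametrize AB as A + t(B − A) = (2 + 3 t, 4 + -3 t) and CD as C + s(D − C) = (0 + 4 s, -4 + 6 s). Solve the linear system for (t, s). Determinant = -30 ≠ 0, so a unique intersection of the containing lines exists. Solution: t = 2/3, s = 1 — both in [0, 1], so the segments cross. Intersection point: (4, 2).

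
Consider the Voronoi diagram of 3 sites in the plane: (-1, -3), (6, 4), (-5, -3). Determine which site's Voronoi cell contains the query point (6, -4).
Nearest site = (-1, -3)

The Voronoi cell of site s contains exactly those query points closer to s than to any other site. Compute squared distances from q = (6, -4) to each site:
  (-1 − 6)² + (-3 − -4)² = 50
  (6 − 6)² + (4 − -4)² = 64
  (-5 − 6)² + (-3 − -4)² = 122
Minimum is attained by (-1, -3), so q lies in its Voronoi cell.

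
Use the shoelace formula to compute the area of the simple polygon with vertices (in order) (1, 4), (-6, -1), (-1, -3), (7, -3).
Area = 95/2

Shoelace formula: Area = (1/2) |Σ_i (x_i · y_{i+1} − x_{i+1} · y_i)| (indices mod n). Compute each cross term:
  (1)(-1) − (-6)(4) = 23
  (-6)(-3) − (-1)(-1) = 17
  (-1)(-3) − (7)(-3) = 24
  (7)(4) − (1)(-3) = 31
Sum = 95, so (signed) Area = 95/2 = 95/2, |Area| = 95/2.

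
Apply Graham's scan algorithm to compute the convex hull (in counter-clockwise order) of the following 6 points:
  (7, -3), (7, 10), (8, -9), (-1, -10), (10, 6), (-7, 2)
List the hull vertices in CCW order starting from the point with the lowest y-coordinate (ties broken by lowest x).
Hull (CCW) = [(-1, -10), (8, -9), (10, 6), (7, 10), (-7, 2)]

Graham scan procedure:
  1. Find the pivot p₀ = point with lowest y (tie → lowest x): (-1, -10).
  2. Sort the remaining points by polar angle around p₀.
  3. Walk through sorted points, maintaining a stack; pop the top while the last three entries make a non-left turn (cross product ≤ 0).
  4. Final stack is the convex hull in CCW order: (-1, -10), (8, -9), (10, 6), (7, 10), (-7, 2).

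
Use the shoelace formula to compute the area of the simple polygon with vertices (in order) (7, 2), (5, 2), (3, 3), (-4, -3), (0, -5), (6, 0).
Area = 39

Shoelace formula: Area = (1/2) |Σ_i (x_i · y_{i+1} − x_{i+1} · y_i)| (indices mod n). Compute each cross term:
  (7)(2) − (5)(2) = 4
  (5)(3) − (3)(2) = 9
  (3)(-3) − (-4)(3) = 3
  (-4)(-5) − (0)(-3) = 20
  (0)(0) − (6)(-5) = 30
  (6)(2) − (7)(0) = 12
Sum = 78, so (signed) Area = 78/2 = 39, |Area| = 39.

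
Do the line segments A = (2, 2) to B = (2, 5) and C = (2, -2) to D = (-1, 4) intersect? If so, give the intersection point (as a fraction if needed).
No (intersection of containing lines falls outside at least one segment)

Parametrize and solve: t = -4/3, s = 0. At least one of these is outside [0, 1], so the segments do not intersect.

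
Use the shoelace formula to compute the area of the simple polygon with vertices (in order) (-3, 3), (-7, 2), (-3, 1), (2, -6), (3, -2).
Area = 47/2

Shoelace formula: Area = (1/2) |Σ_i (x_i · y_{i+1} − x_{i+1} · y_i)| (indices mod n). Compute each cross term:
  (-3)(2) − (-7)(3) = 15
  (-7)(1) − (-3)(2) = -1
  (-3)(-6) − (2)(1) = 16
  (2)(-2) − (3)(-6) = 14
  (3)(3) − (-3)(-2) = 3
Sum = 47, so (signed) Area = 47/2 = 47/2, |Area| = 47/2.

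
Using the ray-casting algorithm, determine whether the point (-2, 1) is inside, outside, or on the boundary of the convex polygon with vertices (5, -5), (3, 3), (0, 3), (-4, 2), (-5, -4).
The point (-2, 1) lies strictly inside the polygon

Cast a horizontal ray to the right from the query point and count how many polygon edges it crosses (each edge strictly once or zero times, handled with the usual half-open convention). 
Parity of crossings → odd ⇒ inside.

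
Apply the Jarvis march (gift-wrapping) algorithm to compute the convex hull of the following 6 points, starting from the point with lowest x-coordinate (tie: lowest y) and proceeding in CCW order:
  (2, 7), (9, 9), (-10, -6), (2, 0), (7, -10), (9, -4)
Hull (CCW) = [(-10, -6), (7, -10), (9, -4), (9, 9), (2, 7)]

Jarvis march: at each step, from the current hull vertex p, select the next vertex q as the point such that every other point lies strictly to the left of (or on) the directed line p → q. (Equivalently: for every other point r, the cross product (q − p) × (r − p) ≥ 0.)
Starting point (lowest x, tie lowest y): (-10, -6). Wrap until returning to start. Resulting hull: (-10, -6), (7, -10), (9, -4), (9, 9), (2, 7).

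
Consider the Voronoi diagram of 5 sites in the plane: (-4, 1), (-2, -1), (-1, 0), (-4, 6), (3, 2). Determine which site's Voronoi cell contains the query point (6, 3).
Nearest site = (3, 2)

The Voronoi cell of site s contains exactly those query points closer to s than to any other site. Compute squared distances from q = (6, 3) to each site:
  (3 − 6)² + (2 − 3)² = 10
  (-1 − 6)² + (0 − 3)² = 58
  (-2 − 6)² + (-1 − 3)² = 80
  (-4 − 6)² + (1 − 3)² = 104
  (-4 − 6)² + (6 − 3)² = 109
Minimum is attained by (3, 2), so q lies in its Voronoi cell.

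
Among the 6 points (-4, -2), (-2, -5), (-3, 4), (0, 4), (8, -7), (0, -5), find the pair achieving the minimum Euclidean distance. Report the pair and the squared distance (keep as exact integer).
Pair = ((-2, -5), (0, -5)); squared distance = 4

Compute all C(6, 2) = 15 pairwise squared distances (x_i − x_j)² + (y_i − y_j)². The minimum is 4, attained by the pair ((-2, -5), (0, -5)).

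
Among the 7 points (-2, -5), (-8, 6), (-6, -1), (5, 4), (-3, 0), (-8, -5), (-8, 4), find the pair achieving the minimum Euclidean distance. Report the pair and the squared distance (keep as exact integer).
Pair = ((-8, 6), (-8, 4)); squared distance = 4

Compute all C(7, 2) = 21 pairwise squared distances (x_i − x_j)² + (y_i − y_j)². The minimum is 4, attained by the pair ((-8, 6), (-8, 4)).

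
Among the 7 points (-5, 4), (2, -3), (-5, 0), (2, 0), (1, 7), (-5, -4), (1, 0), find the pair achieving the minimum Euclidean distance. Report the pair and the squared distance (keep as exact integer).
Pair = ((2, 0), (1, 0)); squared distance = 1

Compute all C(7, 2) = 21 pairwise squared distances (x_i − x_j)² + (y_i − y_j)². The minimum is 1, attained by the pair ((2, 0), (1, 0)).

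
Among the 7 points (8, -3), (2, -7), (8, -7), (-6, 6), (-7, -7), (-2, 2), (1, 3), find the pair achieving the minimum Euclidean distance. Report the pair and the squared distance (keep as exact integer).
Pair = ((-2, 2), (1, 3)); squared distance = 10

Compute all C(7, 2) = 21 pairwise squared distances (x_i − x_j)² + (y_i − y_j)². The minimum is 10, attained by the pair ((-2, 2), (1, 3)).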